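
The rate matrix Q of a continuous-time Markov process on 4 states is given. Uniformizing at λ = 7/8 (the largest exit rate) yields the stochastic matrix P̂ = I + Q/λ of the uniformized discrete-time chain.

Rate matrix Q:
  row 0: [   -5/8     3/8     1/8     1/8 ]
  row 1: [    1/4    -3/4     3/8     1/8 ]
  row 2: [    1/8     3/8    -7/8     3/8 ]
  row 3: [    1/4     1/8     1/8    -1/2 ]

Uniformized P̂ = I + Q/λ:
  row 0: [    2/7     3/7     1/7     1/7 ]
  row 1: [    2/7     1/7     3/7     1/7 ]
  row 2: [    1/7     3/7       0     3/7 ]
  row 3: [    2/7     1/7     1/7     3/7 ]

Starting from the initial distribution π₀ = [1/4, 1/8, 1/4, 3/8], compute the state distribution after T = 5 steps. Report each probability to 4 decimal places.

π = [0.2578, 0.2727, 0.1919, 0.2776]

t=0: π = [0.2500, 0.1250, 0.2500, 0.3750]
t=1: π = [0.2500, 0.2857, 0.1429, 0.3214]
t=2: π = [0.2653, 0.2551, 0.2041, 0.2755]
t=3: π = [0.2566, 0.2770, 0.1866, 0.2799]
t=4: π = [0.2591, 0.2695, 0.1953, 0.2761]
t=5: π = [0.2578, 0.2727, 0.1919, 0.2776]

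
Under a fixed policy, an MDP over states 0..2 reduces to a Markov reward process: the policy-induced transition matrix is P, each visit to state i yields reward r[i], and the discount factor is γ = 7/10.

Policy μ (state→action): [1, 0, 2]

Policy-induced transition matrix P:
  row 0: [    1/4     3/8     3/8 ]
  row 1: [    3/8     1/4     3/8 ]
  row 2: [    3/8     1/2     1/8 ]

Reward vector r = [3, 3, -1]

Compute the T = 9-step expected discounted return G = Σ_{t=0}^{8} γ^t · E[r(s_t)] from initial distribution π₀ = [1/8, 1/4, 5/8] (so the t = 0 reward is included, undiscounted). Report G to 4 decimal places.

t=0: π = [0.1250, 0.2500, 0.6250], E[r] = 0.5000, γ^t·E[r] = 0.500000, running G = 0.500000
t=1: π = [0.3594, 0.4219, 0.2188], E[r] = 2.1250, γ^t·E[r] = 1.487500, running G = 1.987500
t=2: π = [0.3301, 0.3496, 0.3203], E[r] = 1.7188, γ^t·E[r] = 0.842188, running G = 2.829688
t=3: π = [0.3337, 0.3713, 0.2949], E[r] = 1.8203, γ^t·E[r] = 0.624367, running G = 3.454055
t=4: π = [0.3333, 0.3654, 0.3013], E[r] = 1.7949, γ^t·E[r] = 0.430961, running G = 3.885015
t=5: π = [0.3333, 0.3670, 0.2997], E[r] = 1.8013, γ^t·E[r] = 0.302739, running G = 4.187755
t=6: π = [0.3333, 0.3666, 0.3001], E[r] = 1.7997, γ^t·E[r] = 0.211731, running G = 4.399486
t=7: π = [0.3333, 0.3667, 0.3000], E[r] = 1.8001, γ^t·E[r] = 0.148244, running G = 4.547730
t=8: π = [0.3333, 0.3667, 0.3000], E[r] = 1.8000, γ^t·E[r] = 0.103765, running G = 4.651495

G = 4.6515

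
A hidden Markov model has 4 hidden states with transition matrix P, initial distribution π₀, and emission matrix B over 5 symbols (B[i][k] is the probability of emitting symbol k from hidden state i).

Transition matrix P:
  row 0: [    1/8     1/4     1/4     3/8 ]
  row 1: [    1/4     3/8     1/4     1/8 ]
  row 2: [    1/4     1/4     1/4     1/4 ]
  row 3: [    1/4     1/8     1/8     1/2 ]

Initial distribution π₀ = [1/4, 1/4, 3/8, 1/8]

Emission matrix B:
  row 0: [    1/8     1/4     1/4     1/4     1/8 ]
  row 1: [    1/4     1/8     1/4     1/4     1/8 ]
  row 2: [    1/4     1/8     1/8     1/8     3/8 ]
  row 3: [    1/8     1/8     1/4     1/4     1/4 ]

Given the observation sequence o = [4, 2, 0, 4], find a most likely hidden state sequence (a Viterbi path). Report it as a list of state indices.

path = [2, 1, 1, 2]

t=0: δ = [3.125e-02, 3.125e-02, 1.406e-01, 3.125e-02]  (obs o_0=4)
t=1: δ = [8.789e-03, 8.789e-03, 4.395e-03, 8.789e-03]  ψ = [2, 2, 2, 2]  (obs o_1=2)
t=2: δ = [2.747e-04, 8.240e-04, 5.493e-04, 5.493e-04]  ψ = [1, 1, 0, 3]  (obs o_2=0)
t=3: δ = [2.575e-05, 3.862e-05, 7.725e-05, 6.866e-05]  ψ = [1, 1, 1, 3]  (obs o_3=4)
backtrack: best end state = 2; path = [2, 1, 1, 2]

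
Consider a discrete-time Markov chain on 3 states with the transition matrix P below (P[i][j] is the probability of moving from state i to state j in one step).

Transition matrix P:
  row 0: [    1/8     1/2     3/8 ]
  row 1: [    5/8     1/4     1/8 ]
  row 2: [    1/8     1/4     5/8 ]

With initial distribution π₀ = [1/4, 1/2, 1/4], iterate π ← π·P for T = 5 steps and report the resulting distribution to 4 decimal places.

t=0: π = [0.2500, 0.5000, 0.2500]
t=1: π = [0.3750, 0.3125, 0.3125]
t=2: π = [0.2813, 0.3438, 0.3750]
t=3: π = [0.2969, 0.3203, 0.3828]
t=4: π = [0.2852, 0.3242, 0.3906]
t=5: π = [0.2871, 0.3213, 0.3916]

π = [0.2871, 0.3213, 0.3916]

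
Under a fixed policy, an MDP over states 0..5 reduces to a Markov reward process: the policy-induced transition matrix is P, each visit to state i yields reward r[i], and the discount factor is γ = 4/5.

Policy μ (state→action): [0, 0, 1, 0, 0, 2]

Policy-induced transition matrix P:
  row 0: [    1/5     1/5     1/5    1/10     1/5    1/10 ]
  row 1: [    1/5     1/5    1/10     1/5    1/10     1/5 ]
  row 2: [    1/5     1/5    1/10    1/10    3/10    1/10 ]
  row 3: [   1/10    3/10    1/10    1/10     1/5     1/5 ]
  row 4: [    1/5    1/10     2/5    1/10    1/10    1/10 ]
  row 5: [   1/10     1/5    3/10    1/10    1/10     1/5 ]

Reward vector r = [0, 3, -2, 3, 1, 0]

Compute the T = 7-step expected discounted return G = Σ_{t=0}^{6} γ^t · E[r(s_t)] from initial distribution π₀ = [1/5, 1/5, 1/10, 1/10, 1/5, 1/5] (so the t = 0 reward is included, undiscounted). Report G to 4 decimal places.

t=0: π = [0.2000, 0.2000, 0.1000, 0.1000, 0.2000, 0.2000], E[r] = 0.9000, γ^t·E[r] = 0.900000, running G = 0.900000
t=1: π = [0.1700, 0.1900, 0.2200, 0.1200, 0.1500, 0.1500], E[r] = 0.6400, γ^t·E[r] = 0.512000, running G = 1.412000
t=2: π = [0.1730, 0.1970, 0.1920, 0.1190, 0.1730, 0.1460], E[r] = 0.7370, γ^t·E[r] = 0.471680, running G = 1.883680
t=3: π = [0.1735, 0.1946, 0.1984, 0.1197, 0.1676, 0.1462], E[r] = 0.7137, γ^t·E[r] = 0.365414, running G = 2.249094
t=4: π = [0.1734, 0.1952, 0.1969, 0.1195, 0.1690, 0.1461], E[r] = 0.7193, γ^t·E[r] = 0.294613, running G = 2.543707
t=5: π = [0.1734, 0.1950, 0.1973, 0.1195, 0.1687, 0.1461], E[r] = 0.7179, γ^t·E[r] = 0.235228, running G = 2.778936
t=6: π = [0.1734, 0.1951, 0.1972, 0.1195, 0.1687, 0.1461], E[r] = 0.7182, γ^t·E[r] = 0.188273, running G = 2.967209

G = 2.9672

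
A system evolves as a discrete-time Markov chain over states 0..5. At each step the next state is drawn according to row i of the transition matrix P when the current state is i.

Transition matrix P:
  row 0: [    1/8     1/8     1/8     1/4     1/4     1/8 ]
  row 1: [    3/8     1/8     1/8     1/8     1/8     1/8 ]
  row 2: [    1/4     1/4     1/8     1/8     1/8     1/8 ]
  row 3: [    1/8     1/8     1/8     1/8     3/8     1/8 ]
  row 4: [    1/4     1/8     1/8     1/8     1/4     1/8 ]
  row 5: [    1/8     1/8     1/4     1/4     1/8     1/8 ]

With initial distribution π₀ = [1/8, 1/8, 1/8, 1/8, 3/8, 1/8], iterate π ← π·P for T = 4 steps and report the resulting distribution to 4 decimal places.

t=0: π = [0.1250, 0.1250, 0.1250, 0.1250, 0.3750, 0.1250]
t=1: π = [0.2188, 0.1406, 0.1406, 0.1563, 0.2188, 0.1250]
t=2: π = [0.2051, 0.1426, 0.1406, 0.1680, 0.2188, 0.1250]
t=3: π = [0.2056, 0.1426, 0.1406, 0.1663, 0.2200, 0.1250]
t=4: π = [0.2057, 0.1426, 0.1406, 0.1663, 0.2198, 0.1250]

π = [0.2057, 0.1426, 0.1406, 0.1663, 0.2198, 0.1250]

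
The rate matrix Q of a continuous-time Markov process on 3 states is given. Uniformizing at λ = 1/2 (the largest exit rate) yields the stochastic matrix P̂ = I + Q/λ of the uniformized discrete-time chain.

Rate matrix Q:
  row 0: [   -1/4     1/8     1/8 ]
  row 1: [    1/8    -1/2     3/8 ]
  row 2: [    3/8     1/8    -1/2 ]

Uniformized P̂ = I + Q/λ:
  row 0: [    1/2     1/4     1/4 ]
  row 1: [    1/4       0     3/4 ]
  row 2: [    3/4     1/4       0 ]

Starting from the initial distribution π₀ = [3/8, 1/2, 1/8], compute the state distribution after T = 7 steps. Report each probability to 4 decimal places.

π = [0.5198, 0.2000, 0.2803]

t=0: π = [0.3750, 0.5000, 0.1250]
t=1: π = [0.4063, 0.1250, 0.4688]
t=2: π = [0.5859, 0.2188, 0.1953]
t=3: π = [0.4941, 0.1953, 0.3105]
t=4: π = [0.5288, 0.2012, 0.2700]
t=5: π = [0.5172, 0.1997, 0.2831]
t=6: π = [0.5208, 0.2001, 0.2791]
t=7: π = [0.5198, 0.2000, 0.2803]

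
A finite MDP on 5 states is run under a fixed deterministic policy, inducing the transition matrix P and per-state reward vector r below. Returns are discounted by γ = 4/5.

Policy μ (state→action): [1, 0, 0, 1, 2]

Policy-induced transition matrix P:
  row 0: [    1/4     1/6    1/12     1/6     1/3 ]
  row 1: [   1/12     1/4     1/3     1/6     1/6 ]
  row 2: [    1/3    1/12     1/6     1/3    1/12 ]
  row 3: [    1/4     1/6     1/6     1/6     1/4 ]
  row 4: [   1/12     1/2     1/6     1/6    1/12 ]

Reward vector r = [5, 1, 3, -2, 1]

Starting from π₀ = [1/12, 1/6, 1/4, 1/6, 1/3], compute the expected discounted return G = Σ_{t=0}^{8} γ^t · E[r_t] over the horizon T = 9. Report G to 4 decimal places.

t=0: π = [0.0833, 0.1667, 0.2500, 0.1667, 0.3333], E[r] = 1.3333, γ^t·E[r] = 1.333333, running G = 1.333333
t=1: π = [0.1875, 0.2708, 0.1875, 0.2083, 0.1458], E[r] = 1.5000, γ^t·E[r] = 1.200000, running G = 2.533333
t=2: π = [0.1962, 0.2222, 0.1962, 0.1979, 0.1875], E[r] = 1.5833, γ^t·E[r] = 1.013333, running G = 3.546667
t=3: π = [0.1981, 0.2313, 0.1874, 0.1994, 0.1839], E[r] = 1.5689, γ^t·E[r] = 0.803259, running G = 4.349926
t=4: π = [0.1964, 0.2316, 0.1887, 0.1979, 0.1854], E[r] = 1.5694, γ^t·E[r] = 0.642825, running G = 4.992751
t=5: π = [0.1962, 0.2320, 0.1889, 0.1981, 0.1847], E[r] = 1.5684, γ^t·E[r] = 0.513923, running G = 5.506673
t=6: π = [0.1963, 0.2318, 0.1890, 0.1982, 0.1847], E[r] = 1.5687, γ^t·E[r] = 0.411214, running G = 5.917887
t=7: π = [0.1963, 0.2318, 0.1889, 0.1982, 0.1847], E[r] = 1.5687, γ^t·E[r] = 0.328976, running G = 6.246863
t=8: π = [0.1963, 0.2318, 0.1889, 0.1982, 0.1848], E[r] = 1.5687, γ^t·E[r] = 0.263181, running G = 6.510044

G = 6.5100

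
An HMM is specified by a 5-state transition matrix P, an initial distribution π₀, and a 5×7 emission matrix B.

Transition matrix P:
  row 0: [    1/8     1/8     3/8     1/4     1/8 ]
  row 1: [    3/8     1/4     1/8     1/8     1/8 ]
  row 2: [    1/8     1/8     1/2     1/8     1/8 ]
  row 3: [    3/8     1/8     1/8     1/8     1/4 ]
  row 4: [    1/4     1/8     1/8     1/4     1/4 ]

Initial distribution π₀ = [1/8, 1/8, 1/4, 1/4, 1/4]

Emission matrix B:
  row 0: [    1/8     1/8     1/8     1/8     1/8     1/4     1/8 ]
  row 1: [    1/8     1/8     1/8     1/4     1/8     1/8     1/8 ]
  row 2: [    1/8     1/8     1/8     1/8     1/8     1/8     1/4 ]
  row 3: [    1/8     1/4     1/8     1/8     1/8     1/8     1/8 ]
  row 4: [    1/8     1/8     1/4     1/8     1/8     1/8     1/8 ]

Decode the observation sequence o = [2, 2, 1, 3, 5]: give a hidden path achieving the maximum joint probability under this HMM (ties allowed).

t=0: δ = [1.562e-02, 1.562e-02, 3.125e-02, 3.125e-02, 6.250e-02]  (obs o_0=2)
t=1: δ = [1.953e-03, 9.766e-04, 1.953e-03, 1.953e-03, 3.906e-03]  ψ = [4, 4, 2, 4, 4]  (obs o_1=2)
t=2: δ = [1.221e-04, 6.104e-05, 1.221e-04, 2.441e-04, 1.221e-04]  ψ = [4, 4, 2, 4, 4]  (obs o_2=1)
t=3: δ = [1.144e-05, 7.629e-06, 7.629e-06, 3.815e-06, 7.629e-06]  ψ = [3, 3, 2, 0, 3]  (obs o_3=3)
t=4: δ = [7.153e-07, 2.384e-07, 5.364e-07, 3.576e-07, 2.384e-07]  ψ = [1, 1, 0, 0, 4]  (obs o_4=5)
backtrack: best end state = 0; path = [4, 4, 3, 1, 0]

path = [4, 4, 3, 1, 0]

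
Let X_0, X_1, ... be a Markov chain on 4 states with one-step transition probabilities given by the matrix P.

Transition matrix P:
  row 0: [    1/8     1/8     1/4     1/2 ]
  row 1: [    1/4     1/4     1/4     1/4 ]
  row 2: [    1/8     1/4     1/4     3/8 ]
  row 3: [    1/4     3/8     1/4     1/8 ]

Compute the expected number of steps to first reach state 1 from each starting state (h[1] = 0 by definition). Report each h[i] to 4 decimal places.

First-step conditioning: h[1] = 0; for i ≠ 1, h[i] = 1 + Σ_k P[i][k]·h[k].
  h[0] = 1 + 1/8·h[0] + 1/4·h[2] + 1/2·h[3]
  h[2] = 1 + 1/8·h[0] + 1/4·h[2] + 3/8·h[3]
  h[3] = 1 + 1/4·h[0] + 1/4·h[2] + 1/8·h[3]
Solving the 3×3 linear system over states ≠ 1 gives exactly h = [352/85, 0, 316/85, 288/85] (h[1] = 0 is the target).

h = [4.1412, 0.0000, 3.7176, 3.3882]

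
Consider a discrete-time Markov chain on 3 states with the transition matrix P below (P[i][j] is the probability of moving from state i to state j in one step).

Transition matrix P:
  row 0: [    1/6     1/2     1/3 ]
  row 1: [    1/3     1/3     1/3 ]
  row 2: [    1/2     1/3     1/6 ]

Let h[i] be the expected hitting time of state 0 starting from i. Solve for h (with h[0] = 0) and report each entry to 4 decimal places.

First-step conditioning: h[0] = 0; for i ≠ 0, h[i] = 1 + Σ_k P[i][k]·h[k].
  h[1] = 1 + 1/3·h[1] + 1/3·h[2]
  h[2] = 1 + 1/3·h[1] + 1/6·h[2]
Solving the 2×2 linear system over states ≠ 0 gives exactly h = [0, 21/8, 9/4] (h[0] = 0 is the target).

h = [0.0000, 2.6250, 2.2500]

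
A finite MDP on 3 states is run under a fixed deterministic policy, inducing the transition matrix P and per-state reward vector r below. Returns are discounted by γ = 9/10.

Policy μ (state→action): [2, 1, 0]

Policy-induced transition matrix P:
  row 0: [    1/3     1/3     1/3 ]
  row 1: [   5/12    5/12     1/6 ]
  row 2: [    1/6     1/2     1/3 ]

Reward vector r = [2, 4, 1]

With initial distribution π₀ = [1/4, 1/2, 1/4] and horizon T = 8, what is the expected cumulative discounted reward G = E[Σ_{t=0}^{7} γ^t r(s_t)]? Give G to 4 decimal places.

t=0: π = [0.2500, 0.5000, 0.2500], E[r] = 2.7500, γ^t·E[r] = 2.750000, running G = 2.750000
t=1: π = [0.3333, 0.4167, 0.2500], E[r] = 2.5833, γ^t·E[r] = 2.325000, running G = 5.075000
t=2: π = [0.3264, 0.4097, 0.2639], E[r] = 2.5556, γ^t·E[r] = 2.070000, running G = 7.145000
t=3: π = [0.3235, 0.4115, 0.2650], E[r] = 2.5579, γ^t·E[r] = 1.864688, running G = 9.009688
t=4: π = [0.3234, 0.4118, 0.2648], E[r] = 2.5588, γ^t·E[r] = 1.678852, running G = 10.688539
t=5: π = [0.3235, 0.4118, 0.2647], E[r] = 2.5589, γ^t·E[r] = 1.510976, running G = 12.199515
t=6: π = [0.3235, 0.4118, 0.2647], E[r] = 2.5588, γ^t·E[r] = 1.359865, running G = 13.559380
t=7: π = [0.3235, 0.4118, 0.2647], E[r] = 2.5588, γ^t·E[r] = 1.223877, running G = 14.783257

G = 14.7833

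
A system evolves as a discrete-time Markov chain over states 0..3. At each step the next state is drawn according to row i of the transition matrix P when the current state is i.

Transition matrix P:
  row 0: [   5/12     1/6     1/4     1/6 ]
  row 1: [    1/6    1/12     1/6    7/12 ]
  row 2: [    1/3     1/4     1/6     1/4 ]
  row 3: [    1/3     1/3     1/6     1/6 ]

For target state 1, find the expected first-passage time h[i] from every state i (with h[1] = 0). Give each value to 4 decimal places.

First-step conditioning: h[1] = 0; for i ≠ 1, h[i] = 1 + Σ_k P[i][k]·h[k].
  h[0] = 1 + 5/12·h[0] + 1/4·h[2] + 1/6·h[3]
  h[2] = 1 + 1/3·h[0] + 1/6·h[2] + 1/4·h[3]
  h[3] = 1 + 1/3·h[0] + 1/6·h[2] + 1/6·h[3]
Solving the 3×3 linear system over states ≠ 1 gives exactly h = [942/203, 0, 858/203, 792/203] (h[1] = 0 is the target).

h = [4.6404, 0.0000, 4.2266, 3.9015]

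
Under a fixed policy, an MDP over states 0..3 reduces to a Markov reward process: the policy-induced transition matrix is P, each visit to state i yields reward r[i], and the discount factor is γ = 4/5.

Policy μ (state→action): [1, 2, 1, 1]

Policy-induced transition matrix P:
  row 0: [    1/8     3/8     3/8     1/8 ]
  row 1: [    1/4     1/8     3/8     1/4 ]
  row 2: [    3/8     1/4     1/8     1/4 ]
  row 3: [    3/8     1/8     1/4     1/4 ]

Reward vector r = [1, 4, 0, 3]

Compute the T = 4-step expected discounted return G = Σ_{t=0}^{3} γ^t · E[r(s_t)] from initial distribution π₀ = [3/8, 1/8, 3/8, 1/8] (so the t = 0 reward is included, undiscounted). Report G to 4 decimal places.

G = 4.9105

t=0: π = [0.3750, 0.1250, 0.3750, 0.1250], E[r] = 1.2500, γ^t·E[r] = 1.250000, running G = 1.250000
t=1: π = [0.2656, 0.2656, 0.2656, 0.2031], E[r] = 1.9375, γ^t·E[r] = 1.550000, running G = 2.800000
t=2: π = [0.2754, 0.2246, 0.2832, 0.2168], E[r] = 1.8242, γ^t·E[r] = 1.167500, running G = 3.967500
t=3: π = [0.2781, 0.2292, 0.2771, 0.2156], E[r] = 1.8418, γ^t·E[r] = 0.943000, running G = 4.910500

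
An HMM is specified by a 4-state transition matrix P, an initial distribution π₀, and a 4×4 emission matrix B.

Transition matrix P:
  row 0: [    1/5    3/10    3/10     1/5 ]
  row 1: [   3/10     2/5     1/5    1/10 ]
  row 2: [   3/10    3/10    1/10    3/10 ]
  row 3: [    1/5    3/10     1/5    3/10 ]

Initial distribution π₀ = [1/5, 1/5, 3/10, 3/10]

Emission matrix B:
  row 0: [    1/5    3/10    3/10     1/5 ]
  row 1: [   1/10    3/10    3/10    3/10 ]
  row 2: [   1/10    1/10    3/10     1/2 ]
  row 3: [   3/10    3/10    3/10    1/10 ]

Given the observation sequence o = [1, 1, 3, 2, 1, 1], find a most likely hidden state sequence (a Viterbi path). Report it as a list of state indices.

path = [3, 1, 1, 1, 1, 1]

t=0: δ = [6.000e-02, 6.000e-02, 3.000e-02, 9.000e-02]  (obs o_0=1)
t=1: δ = [5.400e-03, 8.100e-03, 1.800e-03, 8.100e-03]  ψ = [1, 3, 0, 3]  (obs o_1=1)
t=2: δ = [4.860e-04, 9.720e-04, 8.100e-04, 2.430e-04]  ψ = [1, 1, 0, 3]  (obs o_2=3)
t=3: δ = [8.748e-05, 1.166e-04, 5.832e-05, 7.290e-05]  ψ = [1, 1, 1, 2]  (obs o_3=2)
t=4: δ = [1.050e-05, 1.400e-05, 2.624e-06, 6.561e-06]  ψ = [1, 1, 0, 3]  (obs o_4=1)
t=5: δ = [1.260e-06, 1.680e-06, 3.149e-07, 6.299e-07]  ψ = [1, 1, 0, 0]  (obs o_5=1)
backtrack: best end state = 1; path = [3, 1, 1, 1, 1, 1]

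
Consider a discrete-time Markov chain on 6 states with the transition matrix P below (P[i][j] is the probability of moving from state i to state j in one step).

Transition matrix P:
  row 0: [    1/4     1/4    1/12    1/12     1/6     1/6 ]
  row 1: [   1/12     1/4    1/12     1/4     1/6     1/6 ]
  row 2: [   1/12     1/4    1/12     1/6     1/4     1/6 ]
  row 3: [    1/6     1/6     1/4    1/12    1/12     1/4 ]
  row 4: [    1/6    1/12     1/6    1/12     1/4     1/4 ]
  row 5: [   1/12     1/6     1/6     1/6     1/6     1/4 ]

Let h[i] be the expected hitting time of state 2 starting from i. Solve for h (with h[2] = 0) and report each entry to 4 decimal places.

h = [7.2948, 7.0941, 0.0000, 6.0908, 6.5995, 6.5404]

First-step conditioning: h[2] = 0; for i ≠ 2, h[i] = 1 + Σ_k P[i][k]·h[k].
  h[0] = 1 + 1/4·h[0] + 1/4·h[1] + 1/12·h[3] + 1/6·h[4] + 1/6·h[5]
  h[1] = 1 + 1/12·h[0] + 1/4·h[1] + 1/4·h[3] + 1/6·h[4] + 1/6·h[5]
  h[3] = 1 + 1/6·h[0] + 1/6·h[1] + 1/12·h[3] + 1/12·h[4] + 1/4·h[5]
  h[4] = 1 + 1/6·h[0] + 1/12·h[1] + 1/12·h[3] + 1/4·h[4] + 1/4·h[5]
  h[5] = 1 + 1/12·h[0] + 1/6·h[1] + 1/6·h[3] + 1/6·h[4] + 1/4·h[5]
Solving the 5×5 linear system over states ≠ 2 gives exactly h = [8761/1201, 8520/1201, 0, 7315/1201, 7926/1201, 7855/1201] (h[2] = 0 is the target).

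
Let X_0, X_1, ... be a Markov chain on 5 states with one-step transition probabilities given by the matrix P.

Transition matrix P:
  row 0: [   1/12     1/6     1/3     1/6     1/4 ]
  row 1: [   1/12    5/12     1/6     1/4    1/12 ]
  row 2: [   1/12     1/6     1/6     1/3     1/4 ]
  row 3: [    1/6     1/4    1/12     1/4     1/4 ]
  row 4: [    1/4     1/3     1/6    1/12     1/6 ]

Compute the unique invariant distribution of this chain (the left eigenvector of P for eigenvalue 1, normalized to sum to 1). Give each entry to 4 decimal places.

π = [0.1329, 0.2883, 0.1703, 0.2220, 0.1864]

Balance equations π_j = Σ_i π_i·P[i][j]:
  π_0 = 1/12·π_0 + 1/12·π_1 + 1/12·π_2 + 1/6·π_3 + 1/4·π_4
  π_1 = 1/6·π_0 + 5/12·π_1 + 1/6·π_2 + 1/4·π_3 + 1/3·π_4
  π_2 = 1/3·π_0 + 1/6·π_1 + 1/6·π_2 + 1/12·π_3 + 1/6·π_4
  π_3 = 1/6·π_0 + 1/4·π_1 + 1/3·π_2 + 1/4·π_3 + 1/12·π_4
  normalize: π_0 + π_1 + π_2 + π_3 + π_4 = 1
Solving the linear system gives exactly π = [2551/19194, 2767/9597, 467/2742, 2131/9597, 1789/9597].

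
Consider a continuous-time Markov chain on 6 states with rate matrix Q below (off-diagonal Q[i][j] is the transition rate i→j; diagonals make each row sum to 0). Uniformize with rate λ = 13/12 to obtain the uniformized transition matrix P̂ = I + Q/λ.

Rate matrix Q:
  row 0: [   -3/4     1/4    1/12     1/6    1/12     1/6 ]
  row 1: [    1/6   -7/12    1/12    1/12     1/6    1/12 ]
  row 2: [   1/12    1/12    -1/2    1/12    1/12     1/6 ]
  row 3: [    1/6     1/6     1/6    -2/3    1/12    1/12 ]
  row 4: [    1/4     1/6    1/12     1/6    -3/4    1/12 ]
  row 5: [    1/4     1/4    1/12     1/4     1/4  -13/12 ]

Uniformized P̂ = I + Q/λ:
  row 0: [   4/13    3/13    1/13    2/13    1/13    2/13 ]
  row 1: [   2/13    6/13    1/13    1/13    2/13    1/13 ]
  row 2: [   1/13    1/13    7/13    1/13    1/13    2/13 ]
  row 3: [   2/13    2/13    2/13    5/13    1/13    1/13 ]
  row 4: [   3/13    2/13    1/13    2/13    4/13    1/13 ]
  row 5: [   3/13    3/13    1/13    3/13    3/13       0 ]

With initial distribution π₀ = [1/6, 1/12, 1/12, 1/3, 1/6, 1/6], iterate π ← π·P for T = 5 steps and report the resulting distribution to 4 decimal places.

t=0: π = [0.1667, 0.0833, 0.0833, 0.3333, 0.1667, 0.1667]
t=1: π = [0.1987, 0.1987, 0.1410, 0.2308, 0.1474, 0.0833]
t=2: π = [0.1913, 0.2258, 0.1598, 0.1874, 0.1391, 0.0966]
t=3: π = [0.1891, 0.2332, 0.1651, 0.1749, 0.1413, 0.0965]
t=4: π = [0.1885, 0.2349, 0.1666, 0.1710, 0.1423, 0.0967]
t=5: π = [0.1884, 0.2352, 0.1670, 0.1699, 0.1427, 0.0968]

π = [0.1884, 0.2352, 0.1670, 0.1699, 0.1427, 0.0968]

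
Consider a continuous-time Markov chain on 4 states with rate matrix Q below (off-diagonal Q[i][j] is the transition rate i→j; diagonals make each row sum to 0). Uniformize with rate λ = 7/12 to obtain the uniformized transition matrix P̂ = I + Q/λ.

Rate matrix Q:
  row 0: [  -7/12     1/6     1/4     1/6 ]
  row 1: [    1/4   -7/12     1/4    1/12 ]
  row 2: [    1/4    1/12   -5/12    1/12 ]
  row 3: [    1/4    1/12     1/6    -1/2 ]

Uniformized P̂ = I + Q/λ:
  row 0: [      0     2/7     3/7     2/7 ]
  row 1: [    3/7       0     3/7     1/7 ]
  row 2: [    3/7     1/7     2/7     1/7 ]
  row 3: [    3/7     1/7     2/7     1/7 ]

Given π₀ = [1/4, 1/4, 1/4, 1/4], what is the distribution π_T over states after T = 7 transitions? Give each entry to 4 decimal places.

t=0: π = [0.2500, 0.2500, 0.2500, 0.2500]
t=1: π = [0.3214, 0.1429, 0.3571, 0.1786]
t=2: π = [0.2908, 0.1684, 0.3520, 0.1888]
t=3: π = [0.3039, 0.1603, 0.3513, 0.1844]
t=4: π = [0.2983, 0.1634, 0.3520, 0.1863]
t=5: π = [0.3007, 0.1621, 0.3517, 0.1855]
t=6: π = [0.2997, 0.1627, 0.3518, 0.1858]
t=7: π = [0.3001, 0.1624, 0.3518, 0.1857]

π = [0.3001, 0.1624, 0.3518, 0.1857]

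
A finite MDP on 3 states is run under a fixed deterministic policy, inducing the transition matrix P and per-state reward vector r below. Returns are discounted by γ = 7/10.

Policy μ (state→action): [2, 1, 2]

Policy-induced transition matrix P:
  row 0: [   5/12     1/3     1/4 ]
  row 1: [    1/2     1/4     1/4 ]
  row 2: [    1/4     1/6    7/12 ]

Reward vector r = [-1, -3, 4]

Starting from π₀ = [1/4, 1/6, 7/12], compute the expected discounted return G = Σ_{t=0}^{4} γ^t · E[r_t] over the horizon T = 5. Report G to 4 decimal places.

t=0: π = [0.2500, 0.1667, 0.5833], E[r] = 1.5833, γ^t·E[r] = 1.583333, running G = 1.583333
t=1: π = [0.3333, 0.2222, 0.4444], E[r] = 0.7778, γ^t·E[r] = 0.544444, running G = 2.127778
t=2: π = [0.3611, 0.2407, 0.3981], E[r] = 0.5093, γ^t·E[r] = 0.249537, running G = 2.377315
t=3: π = [0.3704, 0.2469, 0.3827], E[r] = 0.4198, γ^t·E[r] = 0.143975, running G = 2.521290
t=4: π = [0.3735, 0.2490, 0.3776], E[r] = 0.3899, γ^t·E[r] = 0.093619, running G = 2.614909

G = 2.6149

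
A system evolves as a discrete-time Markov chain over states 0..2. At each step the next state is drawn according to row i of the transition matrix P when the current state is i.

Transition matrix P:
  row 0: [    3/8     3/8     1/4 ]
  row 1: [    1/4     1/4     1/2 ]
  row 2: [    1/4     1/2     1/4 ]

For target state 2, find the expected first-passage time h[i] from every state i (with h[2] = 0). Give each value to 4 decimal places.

First-step conditioning: h[2] = 0; for i ≠ 2, h[i] = 1 + Σ_k P[i][k]·h[k].
  h[0] = 1 + 3/8·h[0] + 3/8·h[1]
  h[1] = 1 + 1/4·h[0] + 1/4·h[1]
Solving the 2×2 linear system over states ≠ 2 gives exactly h = [3, 7/3, 0] (h[2] = 0 is the target).

h = [3.0000, 2.3333, 0.0000]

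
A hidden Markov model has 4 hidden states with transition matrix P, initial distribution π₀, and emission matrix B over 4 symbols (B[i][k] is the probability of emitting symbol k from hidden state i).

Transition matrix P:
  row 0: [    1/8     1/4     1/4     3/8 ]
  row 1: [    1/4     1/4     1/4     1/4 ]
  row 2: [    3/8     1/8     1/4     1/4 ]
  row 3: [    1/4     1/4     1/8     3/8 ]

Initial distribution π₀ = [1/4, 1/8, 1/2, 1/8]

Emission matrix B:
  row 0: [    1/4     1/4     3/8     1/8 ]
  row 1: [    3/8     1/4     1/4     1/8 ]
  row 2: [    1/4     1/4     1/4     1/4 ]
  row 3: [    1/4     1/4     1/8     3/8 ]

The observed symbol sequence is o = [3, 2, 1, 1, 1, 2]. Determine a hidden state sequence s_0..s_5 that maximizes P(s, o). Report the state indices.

path = [2, 0, 3, 3, 3, 0]

t=0: δ = [3.125e-02, 1.562e-02, 1.250e-01, 4.688e-02]  (obs o_0=3)
t=1: δ = [1.758e-02, 3.906e-03, 7.812e-03, 3.906e-03]  ψ = [2, 2, 2, 2]  (obs o_1=2)
t=2: δ = [7.324e-04, 1.099e-03, 1.099e-03, 1.648e-03]  ψ = [2, 0, 0, 0]  (obs o_2=1)
t=3: δ = [1.030e-04, 1.030e-04, 6.866e-05, 1.545e-04]  ψ = [2, 3, 1, 3]  (obs o_3=1)
t=4: δ = [9.656e-06, 9.656e-06, 6.437e-06, 1.448e-05]  ψ = [3, 3, 0, 3]  (obs o_4=1)
t=5: δ = [1.358e-06, 9.052e-07, 6.035e-07, 6.789e-07]  ψ = [3, 3, 0, 3]  (obs o_5=2)
backtrack: best end state = 0; path = [2, 0, 3, 3, 3, 0]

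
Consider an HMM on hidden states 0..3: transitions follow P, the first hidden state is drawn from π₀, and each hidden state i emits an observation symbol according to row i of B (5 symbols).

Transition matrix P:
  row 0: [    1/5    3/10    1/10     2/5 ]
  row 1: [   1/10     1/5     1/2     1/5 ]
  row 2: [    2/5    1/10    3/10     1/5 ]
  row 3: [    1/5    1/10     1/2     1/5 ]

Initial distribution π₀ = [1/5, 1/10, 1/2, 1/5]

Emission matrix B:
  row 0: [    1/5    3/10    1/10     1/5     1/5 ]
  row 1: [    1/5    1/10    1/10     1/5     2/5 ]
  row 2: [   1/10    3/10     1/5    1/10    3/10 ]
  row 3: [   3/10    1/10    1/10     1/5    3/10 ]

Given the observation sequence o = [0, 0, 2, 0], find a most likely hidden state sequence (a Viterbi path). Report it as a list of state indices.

t=0: δ = [4.000e-02, 2.000e-02, 5.000e-02, 6.000e-02]  (obs o_0=0)
t=1: δ = [4.000e-03, 2.400e-03, 3.000e-03, 4.800e-03]  ψ = [2, 0, 3, 0]  (obs o_1=0)
t=2: δ = [1.200e-04, 1.200e-04, 4.800e-04, 1.600e-04]  ψ = [2, 0, 3, 0]  (obs o_2=2)
t=3: δ = [3.840e-05, 9.600e-06, 1.440e-05, 2.880e-05]  ψ = [2, 2, 2, 2]  (obs o_3=0)
backtrack: best end state = 0; path = [0, 3, 2, 0]

path = [0, 3, 2, 0]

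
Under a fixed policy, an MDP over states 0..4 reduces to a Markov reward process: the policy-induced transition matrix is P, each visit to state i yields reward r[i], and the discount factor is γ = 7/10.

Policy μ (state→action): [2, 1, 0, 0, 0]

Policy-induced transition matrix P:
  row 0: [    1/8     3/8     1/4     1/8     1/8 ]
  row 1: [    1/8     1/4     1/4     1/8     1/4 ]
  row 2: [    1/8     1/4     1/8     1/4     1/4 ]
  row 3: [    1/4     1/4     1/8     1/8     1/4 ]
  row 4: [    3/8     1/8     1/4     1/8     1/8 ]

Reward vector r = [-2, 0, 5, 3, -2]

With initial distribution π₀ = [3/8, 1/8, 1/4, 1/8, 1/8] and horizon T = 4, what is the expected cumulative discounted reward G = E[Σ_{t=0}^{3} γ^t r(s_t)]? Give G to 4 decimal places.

G = 1.7321

t=0: π = [0.3750, 0.1250, 0.2500, 0.1250, 0.1250], E[r] = 0.6250, γ^t·E[r] = 0.625000, running G = 0.625000
t=1: π = [0.1719, 0.2813, 0.2031, 0.1563, 0.1875], E[r] = 0.7656, γ^t·E[r] = 0.535938, running G = 1.160938
t=2: π = [0.1914, 0.2480, 0.2051, 0.1504, 0.2051], E[r] = 0.6836, γ^t·E[r] = 0.334961, running G = 1.495898
t=3: π = [0.1951, 0.2483, 0.2056, 0.1506, 0.2004], E[r] = 0.6887, γ^t·E[r] = 0.236231, running G = 1.732130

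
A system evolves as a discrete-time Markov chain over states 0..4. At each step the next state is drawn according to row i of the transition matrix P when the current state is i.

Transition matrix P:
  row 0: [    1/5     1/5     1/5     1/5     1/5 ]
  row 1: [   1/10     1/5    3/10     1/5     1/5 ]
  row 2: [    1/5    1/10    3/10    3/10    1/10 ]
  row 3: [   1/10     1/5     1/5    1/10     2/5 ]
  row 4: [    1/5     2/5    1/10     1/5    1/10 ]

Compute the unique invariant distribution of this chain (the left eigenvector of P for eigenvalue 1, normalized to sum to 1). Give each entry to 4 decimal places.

Balance equations π_j = Σ_i π_i·P[i][j]:
  π_0 = 1/5·π_0 + 1/10·π_1 + 1/5·π_2 + 1/10·π_3 + 1/5·π_4
  π_1 = 1/5·π_0 + 1/5·π_1 + 1/10·π_2 + 1/5·π_3 + 2/5·π_4
  π_2 = 1/5·π_0 + 3/10·π_1 + 3/10·π_2 + 1/5·π_3 + 1/10·π_4
  π_3 = 1/5·π_0 + 1/5·π_1 + 3/10·π_2 + 1/10·π_3 + 1/5·π_4
  normalize: π_0 + π_1 + π_2 + π_3 + π_4 = 1
Solving the linear system gives exactly π = [1729/10939, 2376/10939, 2454/10939, 2212/10939, 2168/10939].

π = [0.1581, 0.2172, 0.2243, 0.2022, 0.1982]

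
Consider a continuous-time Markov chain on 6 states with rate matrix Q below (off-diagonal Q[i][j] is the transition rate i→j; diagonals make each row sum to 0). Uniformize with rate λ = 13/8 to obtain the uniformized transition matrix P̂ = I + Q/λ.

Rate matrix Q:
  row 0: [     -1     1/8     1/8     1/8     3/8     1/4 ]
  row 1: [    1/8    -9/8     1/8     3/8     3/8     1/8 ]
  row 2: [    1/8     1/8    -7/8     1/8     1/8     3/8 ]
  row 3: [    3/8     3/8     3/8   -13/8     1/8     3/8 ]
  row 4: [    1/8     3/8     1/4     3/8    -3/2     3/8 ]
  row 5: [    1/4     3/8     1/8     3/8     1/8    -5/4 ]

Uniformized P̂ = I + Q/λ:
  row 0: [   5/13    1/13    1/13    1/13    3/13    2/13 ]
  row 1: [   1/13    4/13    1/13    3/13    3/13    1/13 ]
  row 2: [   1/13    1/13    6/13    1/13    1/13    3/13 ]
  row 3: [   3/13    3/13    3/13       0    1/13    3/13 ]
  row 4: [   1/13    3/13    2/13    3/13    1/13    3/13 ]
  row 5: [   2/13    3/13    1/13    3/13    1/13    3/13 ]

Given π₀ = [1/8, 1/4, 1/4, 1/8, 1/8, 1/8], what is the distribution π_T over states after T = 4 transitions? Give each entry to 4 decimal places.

t=0: π = [0.1250, 0.2500, 0.2500, 0.1250, 0.1250, 0.1250]
t=1: π = [0.1442, 0.1923, 0.2019, 0.1442, 0.1346, 0.1827]
t=2: π = [0.1575, 0.1923, 0.1871, 0.1442, 0.1287, 0.1901]
t=3: π = [0.1622, 0.1925, 0.1810, 0.1445, 0.1307, 0.1891]
t=4: π = [0.1636, 0.1928, 0.1788, 0.1446, 0.1315, 0.1887]

π = [0.1636, 0.1928, 0.1788, 0.1446, 0.1315, 0.1887]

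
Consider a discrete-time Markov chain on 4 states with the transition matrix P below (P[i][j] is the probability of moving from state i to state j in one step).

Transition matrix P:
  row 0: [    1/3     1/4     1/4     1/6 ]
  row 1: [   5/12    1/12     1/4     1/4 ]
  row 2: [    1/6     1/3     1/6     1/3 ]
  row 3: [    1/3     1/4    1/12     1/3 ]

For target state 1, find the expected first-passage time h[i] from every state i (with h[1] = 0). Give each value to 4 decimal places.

h = [3.7570, 0.0000, 3.4766, 3.8131]

First-step conditioning: h[1] = 0; for i ≠ 1, h[i] = 1 + Σ_k P[i][k]·h[k].
  h[0] = 1 + 1/3·h[0] + 1/4·h[2] + 1/6·h[3]
  h[2] = 1 + 1/6·h[0] + 1/6·h[2] + 1/3·h[3]
  h[3] = 1 + 1/3·h[0] + 1/12·h[2] + 1/3·h[3]
Solving the 3×3 linear system over states ≠ 1 gives exactly h = [402/107, 0, 372/107, 408/107] (h[1] = 0 is the target).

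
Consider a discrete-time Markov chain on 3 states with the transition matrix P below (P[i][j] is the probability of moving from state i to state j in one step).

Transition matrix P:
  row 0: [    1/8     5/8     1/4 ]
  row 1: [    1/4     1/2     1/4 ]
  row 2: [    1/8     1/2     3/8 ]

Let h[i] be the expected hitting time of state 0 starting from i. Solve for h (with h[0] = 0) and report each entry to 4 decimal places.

h = [0.0000, 4.6667, 5.3333]

First-step conditioning: h[0] = 0; for i ≠ 0, h[i] = 1 + Σ_k P[i][k]·h[k].
  h[1] = 1 + 1/2·h[1] + 1/4·h[2]
  h[2] = 1 + 1/2·h[1] + 3/8·h[2]
Solving the 2×2 linear system over states ≠ 0 gives exactly h = [0, 14/3, 16/3] (h[0] = 0 is the target).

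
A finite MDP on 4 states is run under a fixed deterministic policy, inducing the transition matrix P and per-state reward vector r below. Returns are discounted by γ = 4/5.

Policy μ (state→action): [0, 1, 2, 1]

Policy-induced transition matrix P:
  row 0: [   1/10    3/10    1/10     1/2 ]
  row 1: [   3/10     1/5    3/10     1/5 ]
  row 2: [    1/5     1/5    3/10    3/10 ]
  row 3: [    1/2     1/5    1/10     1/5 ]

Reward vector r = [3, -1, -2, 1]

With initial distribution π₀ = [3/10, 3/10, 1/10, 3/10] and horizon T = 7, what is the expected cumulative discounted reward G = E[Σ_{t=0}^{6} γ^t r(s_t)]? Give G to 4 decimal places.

t=0: π = [0.3000, 0.3000, 0.1000, 0.3000], E[r] = 0.7000, γ^t·E[r] = 0.700000, running G = 0.700000
t=1: π = [0.2900, 0.2300, 0.1800, 0.3000], E[r] = 0.5800, γ^t·E[r] = 0.464000, running G = 1.164000
t=2: π = [0.2840, 0.2290, 0.1820, 0.3050], E[r] = 0.5640, γ^t·E[r] = 0.360960, running G = 1.524960
t=3: π = [0.2860, 0.2284, 0.1822, 0.3034], E[r] = 0.5686, γ^t·E[r] = 0.291123, running G = 1.816083
t=4: π = [0.2853, 0.2286, 0.1821, 0.3040], E[r] = 0.5670, γ^t·E[r] = 0.232227, running G = 2.048310
t=5: π = [0.2855, 0.2285, 0.1821, 0.3038], E[r] = 0.5676, γ^t·E[r] = 0.185990, running G = 2.234300
t=6: π = [0.2854, 0.2286, 0.1821, 0.3039], E[r] = 0.5674, γ^t·E[r] = 0.148730, running G = 2.383030

G = 2.3830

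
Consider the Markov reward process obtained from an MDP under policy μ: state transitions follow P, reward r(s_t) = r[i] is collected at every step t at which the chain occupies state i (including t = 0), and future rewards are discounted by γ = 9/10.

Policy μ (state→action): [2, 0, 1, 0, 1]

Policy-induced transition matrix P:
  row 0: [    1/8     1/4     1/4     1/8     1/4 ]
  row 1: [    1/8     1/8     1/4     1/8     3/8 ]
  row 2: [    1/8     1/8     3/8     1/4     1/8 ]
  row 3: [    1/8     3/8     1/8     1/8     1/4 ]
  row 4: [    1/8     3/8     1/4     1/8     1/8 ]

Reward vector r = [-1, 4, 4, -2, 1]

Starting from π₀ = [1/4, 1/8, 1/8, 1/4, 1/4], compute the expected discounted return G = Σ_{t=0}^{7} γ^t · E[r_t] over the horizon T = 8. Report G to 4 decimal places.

t=0: π = [0.2500, 0.1250, 0.1250, 0.2500, 0.2500], E[r] = 0.5000, γ^t·E[r] = 0.500000, running G = 0.500000
t=1: π = [0.1250, 0.2813, 0.2344, 0.1406, 0.2188], E[r] = 1.8750, γ^t·E[r] = 1.687500, running G = 2.187500
t=2: π = [0.1250, 0.2305, 0.2617, 0.1543, 0.2285], E[r] = 1.7637, γ^t·E[r] = 1.428574, running G = 3.616074
t=3: π = [0.1250, 0.2363, 0.2634, 0.1577, 0.2175], E[r] = 1.7761, γ^t·E[r] = 1.294794, running G = 4.910868
t=4: π = [0.1250, 0.2344, 0.2632, 0.1579, 0.2194], E[r] = 1.7692, γ^t·E[r] = 1.160749, running G = 6.071617
t=5: π = [0.1250, 0.2350, 0.2632, 0.1579, 0.2190], E[r] = 1.7707, γ^t·E[r] = 1.045560, running G = 7.117177
t=6: π = [0.1250, 0.2348, 0.2632, 0.1579, 0.2191], E[r] = 1.7703, γ^t·E[r] = 0.940820, running G = 8.057997
t=7: π = [0.1250, 0.2349, 0.2632, 0.1579, 0.2191], E[r] = 1.7704, γ^t·E[r] = 0.846783, running G = 8.904780

G = 8.9048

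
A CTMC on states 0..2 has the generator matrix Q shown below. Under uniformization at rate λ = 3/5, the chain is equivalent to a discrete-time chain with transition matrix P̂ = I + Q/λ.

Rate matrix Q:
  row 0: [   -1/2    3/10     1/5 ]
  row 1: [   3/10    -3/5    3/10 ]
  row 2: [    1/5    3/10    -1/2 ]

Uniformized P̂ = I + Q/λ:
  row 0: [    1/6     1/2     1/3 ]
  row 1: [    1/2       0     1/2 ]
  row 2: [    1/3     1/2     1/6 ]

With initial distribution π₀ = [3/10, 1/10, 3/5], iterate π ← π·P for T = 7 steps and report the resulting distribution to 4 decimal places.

t=0: π = [0.3000, 0.1000, 0.6000]
t=1: π = [0.3000, 0.4500, 0.2500]
t=2: π = [0.3583, 0.2750, 0.3667]
t=3: π = [0.3194, 0.3625, 0.3181]
t=4: π = [0.3405, 0.3188, 0.3407]
t=5: π = [0.3297, 0.3406, 0.3297]
t=6: π = [0.3352, 0.3297, 0.3352]
t=7: π = [0.3324, 0.3352, 0.3324]

π = [0.3324, 0.3352, 0.3324]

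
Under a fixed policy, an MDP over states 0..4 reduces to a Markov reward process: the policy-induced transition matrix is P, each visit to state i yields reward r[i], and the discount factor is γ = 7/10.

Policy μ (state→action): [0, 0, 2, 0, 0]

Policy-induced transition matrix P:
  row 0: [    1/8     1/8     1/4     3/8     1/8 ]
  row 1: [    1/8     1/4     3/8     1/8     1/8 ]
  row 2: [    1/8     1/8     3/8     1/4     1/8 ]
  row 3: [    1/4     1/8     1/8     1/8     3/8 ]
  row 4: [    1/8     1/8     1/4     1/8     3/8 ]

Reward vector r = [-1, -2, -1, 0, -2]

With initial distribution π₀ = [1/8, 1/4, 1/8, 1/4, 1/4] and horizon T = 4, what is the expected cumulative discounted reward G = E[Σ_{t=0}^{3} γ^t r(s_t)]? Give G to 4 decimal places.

G = -3.0953

t=0: π = [0.1250, 0.2500, 0.1250, 0.2500, 0.2500], E[r] = -1.2500, γ^t·E[r] = -1.250000, running G = -1.250000
t=1: π = [0.1563, 0.1563, 0.2656, 0.1719, 0.2500], E[r] = -1.2344, γ^t·E[r] = -0.864063, running G = -2.114063
t=2: π = [0.1465, 0.1445, 0.2813, 0.1973, 0.2305], E[r] = -1.1777, γ^t·E[r] = -0.577090, running G = -2.691152
t=3: π = [0.1497, 0.1431, 0.2786, 0.1968, 0.2319], E[r] = -1.1782, γ^t·E[r] = -0.404130, running G = -3.095283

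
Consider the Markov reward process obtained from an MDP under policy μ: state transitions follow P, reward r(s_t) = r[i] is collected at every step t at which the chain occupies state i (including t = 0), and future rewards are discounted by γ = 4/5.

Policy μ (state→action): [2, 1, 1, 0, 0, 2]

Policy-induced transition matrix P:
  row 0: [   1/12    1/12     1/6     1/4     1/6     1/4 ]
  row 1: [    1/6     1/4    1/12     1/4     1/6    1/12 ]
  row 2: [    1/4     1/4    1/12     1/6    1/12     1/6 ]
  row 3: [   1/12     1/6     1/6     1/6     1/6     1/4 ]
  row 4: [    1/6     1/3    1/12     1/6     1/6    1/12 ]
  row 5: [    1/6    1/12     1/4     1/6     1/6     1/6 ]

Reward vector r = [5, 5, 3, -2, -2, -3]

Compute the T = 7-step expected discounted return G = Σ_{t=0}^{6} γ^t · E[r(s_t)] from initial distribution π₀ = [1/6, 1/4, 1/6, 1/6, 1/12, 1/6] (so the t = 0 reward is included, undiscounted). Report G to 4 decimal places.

G = 4.3212

t=0: π = [0.1667, 0.2500, 0.1667, 0.1667, 0.0833, 0.1667], E[r] = 1.5833, γ^t·E[r] = 1.583333, running G = 1.583333
t=1: π = [0.1528, 0.1875, 0.1389, 0.2014, 0.1528, 0.1667], E[r] = 0.9097, γ^t·E[r] = 0.727778, running G = 2.311111
t=2: π = [0.1487, 0.1927, 0.1406, 0.1950, 0.1551, 0.1678], E[r] = 0.9253, γ^t·E[r] = 0.592222, running G = 2.903333
t=3: π = [0.1497, 0.1939, 0.1399, 0.1951, 0.1549, 0.1663], E[r] = 0.9390, γ^t·E[r] = 0.480765, running G = 3.384099
t=4: π = [0.1496, 0.1940, 0.1398, 0.1953, 0.1550, 0.1663], E[r] = 0.9376, γ^t·E[r] = 0.384036, running G = 3.768135
t=5: π = [0.1496, 0.1940, 0.1398, 0.1953, 0.1550, 0.1663], E[r] = 0.9376, γ^t·E[r] = 0.307231, running G = 4.075366
t=6: π = [0.1496, 0.1940, 0.1398, 0.1953, 0.1550, 0.1663], E[r] = 0.9376, γ^t·E[r] = 0.245796, running G = 4.321162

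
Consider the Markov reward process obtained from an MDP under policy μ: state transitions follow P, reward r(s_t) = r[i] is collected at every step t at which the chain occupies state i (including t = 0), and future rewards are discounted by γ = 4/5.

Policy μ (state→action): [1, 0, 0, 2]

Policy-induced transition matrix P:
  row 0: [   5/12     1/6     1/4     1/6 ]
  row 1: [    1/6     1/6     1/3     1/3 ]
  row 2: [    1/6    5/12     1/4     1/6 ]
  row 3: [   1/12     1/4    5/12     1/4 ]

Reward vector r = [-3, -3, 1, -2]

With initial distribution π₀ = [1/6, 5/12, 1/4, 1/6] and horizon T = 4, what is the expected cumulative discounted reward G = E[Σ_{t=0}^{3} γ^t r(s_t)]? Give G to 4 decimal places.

t=0: π = [0.1667, 0.4167, 0.2500, 0.1667], E[r] = -1.8333, γ^t·E[r] = -1.833333, running G = -1.833333
t=1: π = [0.1944, 0.2431, 0.3125, 0.2500], E[r] = -1.5000, γ^t·E[r] = -1.200000, running G = -3.033333
t=2: π = [0.1944, 0.2656, 0.3119, 0.2280], E[r] = -1.5243, γ^t·E[r] = -0.975556, running G = -4.008889
t=3: π = [0.1963, 0.2636, 0.3101, 0.2299], E[r] = -1.5295, γ^t·E[r] = -0.783111, running G = -4.792000

G = -4.7920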